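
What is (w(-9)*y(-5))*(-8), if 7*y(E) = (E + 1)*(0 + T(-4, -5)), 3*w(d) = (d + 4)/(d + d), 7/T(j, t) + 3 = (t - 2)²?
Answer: 40/621 ≈ 0.064412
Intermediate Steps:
T(j, t) = 7/(-3 + (-2 + t)²) (T(j, t) = 7/(-3 + (t - 2)²) = 7/(-3 + (-2 + t)²))
w(d) = (4 + d)/(6*d) (w(d) = ((d + 4)/(d + d))/3 = ((4 + d)/((2*d)))/3 = ((4 + d)*(1/(2*d)))/3 = ((4 + d)/(2*d))/3 = (4 + d)/(6*d))
y(E) = 1/46 + E/46 (y(E) = ((E + 1)*(0 + 7/(-3 + (-2 - 5)²)))/7 = ((1 + E)*(0 + 7/(-3 + (-7)²)))/7 = ((1 + E)*(0 + 7/(-3 + 49)))/7 = ((1 + E)*(0 + 7/46))/7 = ((1 + E)*(7/46))/7 = (7/46 + 7*E/46)/7 = 1/46 + E/46)
(w(-9)*y(-5))*(-8) = (((⅙)*(4 - 9)/(-9))*(1/46 + (1/46)*(-5)))*(-8) = (((⅙)*(-⅑)*(-5))*(1/46 - 5/46))*(-8) = ((5/54)*(-2/23))*(-8) = -5/621*(-8) = 40/621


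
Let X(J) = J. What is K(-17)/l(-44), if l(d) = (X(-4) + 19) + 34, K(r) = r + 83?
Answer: 66/49 ≈ 1.3469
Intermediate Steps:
K(r) = 83 + r
l(d) = 49 (l(d) = (-4 + 19) + 34 = 15 + 34 = 49)
K(-17)/l(-44) = (83 - 17)/49 = 66*(1/49) = 66/49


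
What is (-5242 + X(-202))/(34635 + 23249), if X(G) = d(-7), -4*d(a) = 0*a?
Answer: -2621/28942 ≈ -0.090560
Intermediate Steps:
d(a) = 0 (d(a) = -0*a = -¼*0 = 0)
X(G) = 0
(-5242 + X(-202))/(34635 + 23249) = (-5242 + 0)/(34635 + 23249) = -5242/57884 = -5242*1/57884 = -2621/28942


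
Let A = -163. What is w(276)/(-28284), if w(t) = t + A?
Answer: -113/28284 ≈ -0.0039952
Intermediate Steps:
w(t) = -163 + t (w(t) = t - 163 = -163 + t)
w(276)/(-28284) = (-163 + 276)/(-28284) = 113*(-1/28284) = -113/28284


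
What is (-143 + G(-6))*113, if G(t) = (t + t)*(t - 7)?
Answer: 1469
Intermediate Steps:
G(t) = 2*t*(-7 + t) (G(t) = (2*t)*(-7 + t) = 2*t*(-7 + t))
(-143 + G(-6))*113 = (-143 + 2*(-6)*(-7 - 6))*113 = (-143 + 2*(-6)*(-13))*113 = (-143 + 156)*113 = 13*113 = 1469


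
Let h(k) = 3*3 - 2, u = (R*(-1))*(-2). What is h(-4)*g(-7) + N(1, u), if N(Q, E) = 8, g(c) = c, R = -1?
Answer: -41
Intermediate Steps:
u = -2 (u = -1*(-1)*(-2) = 1*(-2) = -2)
h(k) = 7 (h(k) = 9 - 2 = 7)
h(-4)*g(-7) + N(1, u) = 7*(-7) + 8 = -49 + 8 = -41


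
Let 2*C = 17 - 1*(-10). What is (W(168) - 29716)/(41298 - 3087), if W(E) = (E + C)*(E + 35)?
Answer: 14257/76422 ≈ 0.18656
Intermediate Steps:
C = 27/2 (C = (17 - 1*(-10))/2 = (17 + 10)/2 = (½)*27 = 27/2 ≈ 13.500)
W(E) = (35 + E)*(27/2 + E) (W(E) = (E + 27/2)*(E + 35) = (27/2 + E)*(35 + E) = (35 + E)*(27/2 + E))
(W(168) - 29716)/(41298 - 3087) = ((945/2 + 168² + (97/2)*168) - 29716)/(41298 - 3087) = ((945/2 + 28224 + 8148) - 29716)/38211 = (73689/2 - 29716)*(1/38211) = (14257/2)*(1/38211) = 14257/76422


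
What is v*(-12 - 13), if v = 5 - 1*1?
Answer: -100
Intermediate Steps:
v = 4 (v = 5 - 1 = 4)
v*(-12 - 13) = 4*(-12 - 13) = 4*(-25) = -100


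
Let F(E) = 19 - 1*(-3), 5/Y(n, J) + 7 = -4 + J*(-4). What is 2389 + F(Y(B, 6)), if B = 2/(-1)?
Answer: 2411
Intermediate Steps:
B = -2 (B = 2*(-1) = -2)
Y(n, J) = 5/(-11 - 4*J) (Y(n, J) = 5/(-7 + (-4 + J*(-4))) = 5/(-7 + (-4 - 4*J)) = 5/(-11 - 4*J))
F(E) = 22 (F(E) = 19 + 3 = 22)
2389 + F(Y(B, 6)) = 2389 + 22 = 2411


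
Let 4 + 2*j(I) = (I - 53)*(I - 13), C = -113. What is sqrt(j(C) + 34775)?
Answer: sqrt(45231) ≈ 212.68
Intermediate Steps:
j(I) = -2 + (-53 + I)*(-13 + I)/2 (j(I) = -2 + ((I - 53)*(I - 13))/2 = -2 + ((-53 + I)*(-13 + I))/2 = -2 + (-53 + I)*(-13 + I)/2)
sqrt(j(C) + 34775) = sqrt((685/2 + (1/2)*(-113)**2 - 33*(-113)) + 34775) = sqrt((685/2 + (1/2)*12769 + 3729) + 34775) = sqrt((685/2 + 12769/2 + 3729) + 34775) = sqrt(10456 + 34775) = sqrt(45231)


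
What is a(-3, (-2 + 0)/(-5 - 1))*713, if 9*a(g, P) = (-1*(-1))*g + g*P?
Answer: -2852/9 ≈ -316.89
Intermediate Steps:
a(g, P) = g/9 + P*g/9 (a(g, P) = ((-1*(-1))*g + g*P)/9 = (1*g + P*g)/9 = (g + P*g)/9 = g/9 + P*g/9)
a(-3, (-2 + 0)/(-5 - 1))*713 = ((⅑)*(-3)*(1 + (-2 + 0)/(-5 - 1)))*713 = ((⅑)*(-3)*(1 - 2/(-6)))*713 = ((⅑)*(-3)*(1 - 2*(-⅙)))*713 = ((⅑)*(-3)*(1 + ⅓))*713 = ((⅑)*(-3)*(4/3))*713 = -4/9*713 = -2852/9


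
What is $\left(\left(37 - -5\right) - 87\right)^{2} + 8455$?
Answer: $10480$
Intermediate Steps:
$\left(\left(37 - -5\right) - 87\right)^{2} + 8455 = \left(\left(37 + 5\right) - 87\right)^{2} + 8455 = \left(42 - 87\right)^{2} + 8455 = \left(-45\right)^{2} + 8455 = 2025 + 8455 = 10480$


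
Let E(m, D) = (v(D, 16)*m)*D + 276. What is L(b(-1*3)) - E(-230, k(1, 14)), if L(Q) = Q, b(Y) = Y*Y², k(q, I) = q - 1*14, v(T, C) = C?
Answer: -48143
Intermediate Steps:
k(q, I) = -14 + q (k(q, I) = q - 14 = -14 + q)
E(m, D) = 276 + 16*D*m (E(m, D) = (16*m)*D + 276 = 16*D*m + 276 = 276 + 16*D*m)
b(Y) = Y³
L(b(-1*3)) - E(-230, k(1, 14)) = (-1*3)³ - (276 + 16*(-14 + 1)*(-230)) = (-3)³ - (276 + 16*(-13)*(-230)) = -27 - (276 + 47840) = -27 - 1*48116 = -27 - 48116 = -48143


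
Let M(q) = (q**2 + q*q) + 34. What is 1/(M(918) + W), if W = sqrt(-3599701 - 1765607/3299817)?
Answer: 163581828141/275714576222170148 - I*sqrt(9799100529465645177)/4687147795776892516 ≈ 5.933e-7 - 6.6786e-10*I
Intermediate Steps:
M(q) = 34 + 2*q**2 (M(q) = (q**2 + q**2) + 34 = 2*q**2 + 34 = 34 + 2*q**2)
W = 2*I*sqrt(9799100529465645177)/3299817 (W = sqrt(-3599701 - 1765607*1/3299817) = sqrt(-3599701 - 1765607/3299817) = sqrt(-11878356320324/3299817) = 2*I*sqrt(9799100529465645177)/3299817 ≈ 1897.3*I)
1/(M(918) + W) = 1/((34 + 2*918**2) + 2*I*sqrt(9799100529465645177)/3299817) = 1/((34 + 2*842724) + 2*I*sqrt(9799100529465645177)/3299817) = 1/((34 + 1685448) + 2*I*sqrt(9799100529465645177)/3299817) = 1/(1685482 + 2*I*sqrt(9799100529465645177)/3299817)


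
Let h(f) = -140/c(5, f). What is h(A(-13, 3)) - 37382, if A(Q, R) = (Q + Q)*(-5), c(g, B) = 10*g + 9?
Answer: -2205678/59 ≈ -37384.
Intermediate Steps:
c(g, B) = 9 + 10*g
A(Q, R) = -10*Q (A(Q, R) = (2*Q)*(-5) = -10*Q)
h(f) = -140/59 (h(f) = -140/(9 + 10*5) = -140/(9 + 50) = -140/59)
h(A(-13, 3)) - 37382 = -140/59 - 37382 = -2205678/59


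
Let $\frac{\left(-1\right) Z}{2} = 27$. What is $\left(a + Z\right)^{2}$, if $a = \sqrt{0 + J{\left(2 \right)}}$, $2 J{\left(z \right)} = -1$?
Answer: $\frac{\left(108 - i \sqrt{2}\right)^{2}}{4} \approx 2915.5 - 76.368 i$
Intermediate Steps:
$Z = -54$ ($Z = \left(-2\right) 27 = -54$)
$J{\left(z \right)} = - \frac{1}{2}$ ($J{\left(z \right)} = \frac{1}{2} \left(-1\right) = - \frac{1}{2}$)
$a = \frac{i \sqrt{2}}{2}$ ($a = \sqrt{0 - \frac{1}{2}} = \sqrt{- \frac{1}{2}} = \frac{i \sqrt{2}}{2} \approx 0.70711 i$)
$\left(a + Z\right)^{2} = \left(\frac{i \sqrt{2}}{2} - 54\right)^{2} = \left(-54 + \frac{i \sqrt{2}}{2}\right)^{2}$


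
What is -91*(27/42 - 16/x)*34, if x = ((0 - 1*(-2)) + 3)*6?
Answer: -5083/15 ≈ -338.87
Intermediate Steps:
x = 30 (x = ((0 + 2) + 3)*6 = (2 + 3)*6 = 5*6 = 30)
-91*(27/42 - 16/x)*34 = -91*(27/42 - 16/30)*34 = -91*(27*(1/42) - 16*1/30)*34 = -91*(9/14 - 8/15)*34 = -91*23/210*34 = -299/30*34 = -5083/15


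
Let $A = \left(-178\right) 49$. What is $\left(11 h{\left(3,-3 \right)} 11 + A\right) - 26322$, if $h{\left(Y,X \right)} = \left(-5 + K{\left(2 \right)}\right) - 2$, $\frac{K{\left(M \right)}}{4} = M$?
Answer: $-34923$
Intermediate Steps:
$A = -8722$
$K{\left(M \right)} = 4 M$
$h{\left(Y,X \right)} = 1$ ($h{\left(Y,X \right)} = \left(-5 + 4 \cdot 2\right) - 2 = \left(-5 + 8\right) - 2 = 3 - 2 = 1$)
$\left(11 h{\left(3,-3 \right)} 11 + A\right) - 26322 = \left(11 \cdot 1 \cdot 11 - 8722\right) - 26322 = \left(11 \cdot 11 - 8722\right) - 26322 = \left(121 - 8722\right) - 26322 = -8601 - 26322 = -34923$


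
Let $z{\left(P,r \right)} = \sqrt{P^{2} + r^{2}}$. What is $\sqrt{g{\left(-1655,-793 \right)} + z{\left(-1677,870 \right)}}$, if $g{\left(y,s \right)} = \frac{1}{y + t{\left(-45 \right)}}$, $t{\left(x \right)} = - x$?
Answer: $\frac{\sqrt{-1610 + 7776300 \sqrt{396581}}}{1610} \approx 43.465$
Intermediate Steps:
$g{\left(y,s \right)} = \frac{1}{45 + y}$ ($g{\left(y,s \right)} = \frac{1}{y - -45} = \frac{1}{y + 45} = \frac{1}{45 + y}$)
$\sqrt{g{\left(-1655,-793 \right)} + z{\left(-1677,870 \right)}} = \sqrt{\frac{1}{45 - 1655} + \sqrt{\left(-1677\right)^{2} + 870^{2}}} = \sqrt{\frac{1}{-1610} + \sqrt{2812329 + 756900}} = \sqrt{- \frac{1}{1610} + \sqrt{3569229}} = \sqrt{- \frac{1}{1610} + 3 \sqrt{396581}}$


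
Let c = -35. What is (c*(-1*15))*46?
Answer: 24150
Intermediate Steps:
(c*(-1*15))*46 = -(-35)*15*46 = -35*(-15)*46 = 525*46 = 24150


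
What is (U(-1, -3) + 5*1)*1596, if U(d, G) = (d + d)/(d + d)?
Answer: 9576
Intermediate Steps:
U(d, G) = 1 (U(d, G) = (2*d)/((2*d)) = (2*d)*(1/(2*d)) = 1)
(U(-1, -3) + 5*1)*1596 = (1 + 5*1)*1596 = (1 + 5)*1596 = 6*1596 = 9576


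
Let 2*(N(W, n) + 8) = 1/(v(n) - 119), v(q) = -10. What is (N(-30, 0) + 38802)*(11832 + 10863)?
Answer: 75716957815/86 ≈ 8.8043e+8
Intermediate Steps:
N(W, n) = -2065/258 (N(W, n) = -8 + 1/(2*(-10 - 119)) = -8 + (½)/(-129) = -8 + (½)*(-1/129) = -8 - 1/258 = -2065/258)
(N(-30, 0) + 38802)*(11832 + 10863) = (-2065/258 + 38802)*(11832 + 10863) = (10008851/258)*22695 = 75716957815/86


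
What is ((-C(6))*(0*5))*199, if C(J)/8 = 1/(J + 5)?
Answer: 0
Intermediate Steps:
C(J) = 8/(5 + J) (C(J) = 8/(J + 5) = 8/(5 + J))
((-C(6))*(0*5))*199 = ((-8/(5 + 6))*(0*5))*199 = (-8/11*0)*199 = (-1*8/11*0)*199 = -8/11*0*199 = 0*199 = 0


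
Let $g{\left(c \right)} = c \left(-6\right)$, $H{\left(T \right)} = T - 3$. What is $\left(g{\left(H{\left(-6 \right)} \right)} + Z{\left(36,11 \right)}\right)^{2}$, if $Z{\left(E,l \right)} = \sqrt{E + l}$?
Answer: $\left(54 + \sqrt{47}\right)^{2} \approx 3703.4$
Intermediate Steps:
$H{\left(T \right)} = -3 + T$ ($H{\left(T \right)} = T - 3 = -3 + T$)
$g{\left(c \right)} = - 6 c$
$\left(g{\left(H{\left(-6 \right)} \right)} + Z{\left(36,11 \right)}\right)^{2} = \left(- 6 \left(-3 - 6\right) + \sqrt{36 + 11}\right)^{2} = \left(\left(-6\right) \left(-9\right) + \sqrt{47}\right)^{2} = \left(54 + \sqrt{47}\right)^{2}$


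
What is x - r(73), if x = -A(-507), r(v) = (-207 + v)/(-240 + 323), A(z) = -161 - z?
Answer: -28584/83 ≈ -344.39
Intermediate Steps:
r(v) = -207/83 + v/83 (r(v) = (-207 + v)/83 = (-207 + v)*(1/83) = -207/83 + v/83)
x = -346 (x = -(-161 - 1*(-507)) = -(-161 + 507) = -1*346 = -346)
x - r(73) = -346 - (-207/83 + (1/83)*73) = -346 - (-207/83 + 73/83) = -346 - 1*(-134/83) = -346 + 134/83 = -28584/83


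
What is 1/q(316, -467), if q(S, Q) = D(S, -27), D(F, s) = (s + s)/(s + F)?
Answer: -289/54 ≈ -5.3519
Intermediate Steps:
D(F, s) = 2*s/(F + s) (D(F, s) = (2*s)/(F + s) = 2*s/(F + s))
q(S, Q) = -54/(-27 + S) (q(S, Q) = 2*(-27)/(S - 27) = 2*(-27)/(-27 + S) = -54/(-27 + S))
1/q(316, -467) = 1/(-54/(-27 + 316)) = 1/(-54/289) = -289/54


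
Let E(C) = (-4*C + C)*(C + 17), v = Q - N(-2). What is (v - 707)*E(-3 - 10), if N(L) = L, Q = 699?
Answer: -936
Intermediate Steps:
v = 701 (v = 699 - 1*(-2) = 699 + 2 = 701)
E(C) = -3*C*(17 + C) (E(C) = (-3*C)*(17 + C) = -3*C*(17 + C))
(v - 707)*E(-3 - 10) = (701 - 707)*(-3*(-3 - 10)*(17 + (-3 - 10))) = -(-18)*(-13)*(17 - 13) = -(-18)*(-13)*4 = -6*156 = -936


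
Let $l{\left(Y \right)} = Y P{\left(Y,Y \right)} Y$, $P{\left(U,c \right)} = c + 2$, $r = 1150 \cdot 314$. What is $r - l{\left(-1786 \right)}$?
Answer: $5690957164$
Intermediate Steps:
$r = 361100$
$P{\left(U,c \right)} = 2 + c$
$l{\left(Y \right)} = Y^{2} \left(2 + Y\right)$ ($l{\left(Y \right)} = Y \left(2 + Y\right) Y = Y^{2} \left(2 + Y\right)$)
$r - l{\left(-1786 \right)} = 361100 - \left(-1786\right)^{2} \left(2 - 1786\right) = 361100 - 3189796 \left(-1784\right) = 361100 - -5690596064 = 361100 + 5690596064 = 5690957164$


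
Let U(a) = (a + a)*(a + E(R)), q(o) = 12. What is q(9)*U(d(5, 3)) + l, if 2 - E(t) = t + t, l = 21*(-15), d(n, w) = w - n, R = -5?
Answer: -795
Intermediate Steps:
l = -315
E(t) = 2 - 2*t (E(t) = 2 - (t + t) = 2 - 2*t)
U(a) = 2*a*(12 + a) (U(a) = (a + a)*(a + (2 - 2*(-5))) = (2*a)*(a + (2 + 10)) = (2*a)*(a + 12) = (2*a)*(12 + a) = 2*a*(12 + a))
q(9)*U(d(5, 3)) + l = 12*(2*(3 - 1*5)*(12 + (3 - 1*5))) - 315 = 12*(2*(3 - 5)*(12 + (3 - 5))) - 315 = 12*(2*(-2)*(12 - 2)) - 315 = 12*(2*(-2)*10) - 315 = 12*(-40) - 315 = -480 - 315 = -795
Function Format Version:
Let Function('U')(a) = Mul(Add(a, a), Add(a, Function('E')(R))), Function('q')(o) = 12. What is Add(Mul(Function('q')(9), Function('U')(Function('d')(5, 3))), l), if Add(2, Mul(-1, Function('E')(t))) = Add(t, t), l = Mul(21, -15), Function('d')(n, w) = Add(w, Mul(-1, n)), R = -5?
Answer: -795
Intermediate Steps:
l = -315
Function('E')(t) = Add(2, Mul(-2, t)) (Function('E')(t) = Add(2, Mul(-1, Add(t, t))) = Add(2, Mul(-1, Mul(2, t))) = Add(2, Mul(-2, t)))
Function('U')(a) = Mul(2, a, Add(12, a)) (Function('U')(a) = Mul(Add(a, a), Add(a, Add(2, Mul(-2, -5)))) = Mul(Mul(2, a), Add(a, Add(2, 10))) = Mul(Mul(2, a), Add(a, 12)) = Mul(Mul(2, a), Add(12, a)) = Mul(2, a, Add(12, a)))
Add(Mul(Function('q')(9), Function('U')(Function('d')(5, 3))), l) = Add(Mul(12, Mul(2, Add(3, Mul(-1, 5)), Add(12, Add(3, Mul(-1, 5))))), -315) = Add(Mul(12, Mul(2, Add(3, -5), Add(12, Add(3, -5)))), -315) = Add(Mul(12, Mul(2, -2, Add(12, -2))), -315) = Add(Mul(12, Mul(2, -2, 10)), -315) = Add(Mul(12, -40), -315) = Add(-480, -315) = -795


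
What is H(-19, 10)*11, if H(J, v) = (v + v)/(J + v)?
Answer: -220/9 ≈ -24.444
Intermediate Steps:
H(J, v) = 2*v/(J + v) (H(J, v) = (2*v)/(J + v) = 2*v/(J + v))
H(-19, 10)*11 = (2*10/(-19 + 10))*11 = (2*10/(-9))*11 = (2*10*(-1/9))*11 = -20/9*11 = -220/9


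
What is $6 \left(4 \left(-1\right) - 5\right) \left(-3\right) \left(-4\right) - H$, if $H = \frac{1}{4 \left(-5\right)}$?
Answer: $- \frac{12959}{20} \approx -647.95$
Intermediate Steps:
$H = - \frac{1}{20}$ ($H = \frac{1}{-20} = - \frac{1}{20} \approx -0.05$)
$6 \left(4 \left(-1\right) - 5\right) \left(-3\right) \left(-4\right) - H = 6 \left(4 \left(-1\right) - 5\right) \left(-3\right) \left(-4\right) - - \frac{1}{20} = 6 \left(-4 - 5\right) \left(-3\right) \left(-4\right) + \frac{1}{20} = 6 \left(\left(-9\right) \left(-3\right)\right) \left(-4\right) + \frac{1}{20} = 6 \cdot 27 \left(-4\right) + \frac{1}{20} = 162 \left(-4\right) + \frac{1}{20} = -648 + \frac{1}{20} = - \frac{12959}{20}$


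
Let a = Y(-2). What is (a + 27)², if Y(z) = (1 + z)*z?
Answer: 841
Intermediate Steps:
Y(z) = z*(1 + z)
a = 2 (a = -2*(1 - 2) = -2*(-1) = 2)
(a + 27)² = (2 + 27)² = 29² = 841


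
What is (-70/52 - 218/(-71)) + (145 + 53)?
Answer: 368691/1846 ≈ 199.72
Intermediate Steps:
(-70/52 - 218/(-71)) + (145 + 53) = (-70*1/52 - 218*(-1/71)) + 198 = (-35/26 + 218/71) + 198 = 3183/1846 + 198 = 368691/1846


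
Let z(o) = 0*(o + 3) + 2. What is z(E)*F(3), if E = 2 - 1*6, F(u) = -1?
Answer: -2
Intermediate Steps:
E = -4 (E = 2 - 6 = -4)
z(o) = 2 (z(o) = 0*(3 + o) + 2 = 0 + 2 = 2)
z(E)*F(3) = 2*(-1) = -2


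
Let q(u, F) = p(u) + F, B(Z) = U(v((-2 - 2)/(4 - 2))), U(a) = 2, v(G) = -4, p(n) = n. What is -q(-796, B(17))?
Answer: 794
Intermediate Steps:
B(Z) = 2
q(u, F) = F + u (q(u, F) = u + F = F + u)
-q(-796, B(17)) = -(2 - 796) = -1*(-794) = 794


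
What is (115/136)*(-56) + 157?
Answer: 1864/17 ≈ 109.65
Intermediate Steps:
(115/136)*(-56) + 157 = -805/17 + 157 = 1864/17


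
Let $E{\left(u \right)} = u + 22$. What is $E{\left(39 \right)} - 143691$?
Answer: $-143630$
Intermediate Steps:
$E{\left(u \right)} = 22 + u$
$E{\left(39 \right)} - 143691 = \left(22 + 39\right) - 143691 = 61 - 143691 = -143630$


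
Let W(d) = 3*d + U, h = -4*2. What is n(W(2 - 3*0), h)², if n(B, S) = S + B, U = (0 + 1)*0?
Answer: 4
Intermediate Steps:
U = 0 (U = 1*0 = 0)
h = -8
W(d) = 3*d (W(d) = 3*d + 0 = 3*d)
n(B, S) = B + S
n(W(2 - 3*0), h)² = (3*(2 - 3*0) - 8)² = (3*(2 + 0) - 8)² = (3*2 - 8)² = (6 - 8)² = (-2)² = 4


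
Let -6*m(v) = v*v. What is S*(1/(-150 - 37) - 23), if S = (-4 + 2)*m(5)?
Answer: -35850/187 ≈ -191.71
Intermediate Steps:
m(v) = -v²/6 (m(v) = -v*v/6 = -v²/6)
S = 25/3 (S = (-4 + 2)*(-⅙*5²) = -(-1)*25/3 = -2*(-25/6) = 25/3 ≈ 8.3333)
S*(1/(-150 - 37) - 23) = 25*(1/(-150 - 37) - 23)/3 = 25*(1/(-187) - 23)/3 = 25*(-1/187 - 23)/3 = (25/3)*(-4302/187) = -35850/187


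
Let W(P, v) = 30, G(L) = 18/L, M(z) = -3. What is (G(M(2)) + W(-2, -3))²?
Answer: 576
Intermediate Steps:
(G(M(2)) + W(-2, -3))² = (18/(-3) + 30)² = (18*(-⅓) + 30)² = (-6 + 30)² = 24² = 576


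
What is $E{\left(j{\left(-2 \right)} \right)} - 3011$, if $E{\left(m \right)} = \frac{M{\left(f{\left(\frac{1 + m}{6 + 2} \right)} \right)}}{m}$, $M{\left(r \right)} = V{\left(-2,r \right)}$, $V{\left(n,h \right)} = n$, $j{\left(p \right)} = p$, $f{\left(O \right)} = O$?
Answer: $-3010$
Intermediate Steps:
$M{\left(r \right)} = -2$
$E{\left(m \right)} = - \frac{2}{m}$
$E{\left(j{\left(-2 \right)} \right)} - 3011 = - \frac{2}{-2} - 3011 = \left(-2\right) \left(- \frac{1}{2}\right) - 3011 = 1 - 3011 = -3010$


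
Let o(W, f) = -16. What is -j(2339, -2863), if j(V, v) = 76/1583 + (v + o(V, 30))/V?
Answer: 4379693/3702637 ≈ 1.1829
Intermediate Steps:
j(V, v) = 76/1583 + (-16 + v)/V (j(V, v) = 76/1583 + (v - 16)/V = 76*(1/1583) + (-16 + v)/V = 76/1583 + (-16 + v)/V)
-j(2339, -2863) = -(-16 - 2863 + (76/1583)*2339)/2339 = -(-16 - 2863 + 177764/1583)/2339 = -(-4379693)/(2339*1583) = -1*(-4379693/3702637) = 4379693/3702637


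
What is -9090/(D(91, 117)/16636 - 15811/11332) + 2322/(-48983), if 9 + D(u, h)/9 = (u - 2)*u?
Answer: -20985122177617842/6882737551723 ≈ -3048.9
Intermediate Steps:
D(u, h) = -81 + 9*u*(-2 + u) (D(u, h) = -81 + 9*((u - 2)*u) = -81 + 9*((-2 + u)*u) = -81 + 9*(u*(-2 + u)) = -81 + 9*u*(-2 + u))
-9090/(D(91, 117)/16636 - 15811/11332) + 2322/(-48983) = -9090/((-81 - 18*91 + 9*91²)/16636 - 15811/11332) + 2322/(-48983) = -9090/((-81 - 1638 + 9*8281)*(1/16636) - 15811*1/11332) + 2322*(-1/48983) = -9090/((-81 - 1638 + 74529)*(1/16636) - 15811/11332) - 2322/48983 = -9090/(72810*(1/16636) - 15811/11332) - 2322/48983 = -9090/(36405/8318 - 15811/11332) - 2322/48983 = -9090/140512781/47129788 - 2322/48983 = -9090*47129788/140512781 - 2322/48983 = -428409772920/140512781 - 2322/48983 = -20985122177617842/6882737551723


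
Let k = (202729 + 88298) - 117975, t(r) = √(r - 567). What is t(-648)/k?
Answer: I*√15/19228 ≈ 0.00020142*I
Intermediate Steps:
t(r) = √(-567 + r)
k = 173052 (k = 291027 - 117975 = 173052)
t(-648)/k = √(-567 - 648)/173052 = √(-1215)*(1/173052) = (9*I*√15)*(1/173052) = I*√15/19228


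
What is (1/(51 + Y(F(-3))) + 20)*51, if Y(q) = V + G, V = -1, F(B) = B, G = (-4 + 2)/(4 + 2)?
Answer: 152133/149 ≈ 1021.0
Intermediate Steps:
G = -⅓ (G = -2/6 = -2*⅙ = -⅓ ≈ -0.33333)
Y(q) = -4/3 (Y(q) = -1 - ⅓ = -4/3)
(1/(51 + Y(F(-3))) + 20)*51 = (1/(51 - 4/3) + 20)*51 = (1/(149/3) + 20)*51 = (3/149 + 20)*51 = (2983/149)*51 = 152133/149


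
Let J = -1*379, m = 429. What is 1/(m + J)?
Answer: 1/50 ≈ 0.020000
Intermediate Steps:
J = -379
1/(m + J) = 1/(429 - 379) = 1/50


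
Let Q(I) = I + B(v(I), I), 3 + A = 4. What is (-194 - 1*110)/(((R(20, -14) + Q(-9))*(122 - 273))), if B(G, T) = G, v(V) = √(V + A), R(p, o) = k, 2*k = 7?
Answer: -6688/23103 - 2432*I*√2/23103 ≈ -0.28949 - 0.14887*I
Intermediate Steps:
k = 7/2 (k = (½)*7 = 7/2 ≈ 3.5000)
A = 1 (A = -3 + 4 = 1)
R(p, o) = 7/2
v(V) = √(1 + V) (v(V) = √(V + 1) = √(1 + V))
Q(I) = I + √(1 + I)
(-194 - 1*110)/(((R(20, -14) + Q(-9))*(122 - 273))) = (-194 - 1*110)/(((7/2 + (-9 + √(1 - 9)))*(122 - 273))) = (-194 - 110)/(((7/2 + (-9 + √(-8)))*(-151))) = -304*(-1/(151*(7/2 + (-9 + 2*I*√2)))) = -304*(-1/(151*(-11/2 + 2*I*√2))) = -304/(1661/2 - 302*I*√2)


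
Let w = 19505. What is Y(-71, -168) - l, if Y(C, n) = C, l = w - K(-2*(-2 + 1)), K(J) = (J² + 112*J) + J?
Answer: -19346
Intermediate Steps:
K(J) = J² + 113*J
l = 19275 (l = 19505 - (-2*(-2 + 1))*(113 - 2*(-2 + 1)) = 19505 - (-2*(-1))*(113 - 2*(-1)) = 19505 - 2*(113 + 2) = 19505 - 2*115 = 19505 - 1*230 = 19505 - 230 = 19275)
Y(-71, -168) - l = -71 - 1*19275 = -71 - 19275 = -19346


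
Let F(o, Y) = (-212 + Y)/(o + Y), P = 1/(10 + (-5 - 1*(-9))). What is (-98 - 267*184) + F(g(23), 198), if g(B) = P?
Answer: -136503894/2773 ≈ -49226.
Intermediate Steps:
P = 1/14 (P = 1/(10 + (-5 + 9)) = 1/(10 + 4) = 1/14 ≈ 0.071429)
g(B) = 1/14
F(o, Y) = (-212 + Y)/(Y + o)
(-98 - 267*184) + F(g(23), 198) = (-98 - 267*184) + (-212 + 198)/(198 + 1/14) = (-98 - 49128) - 14/(2773/14) = -49226 + (14/2773)*(-14) = -49226 - 196/2773 = -136503894/2773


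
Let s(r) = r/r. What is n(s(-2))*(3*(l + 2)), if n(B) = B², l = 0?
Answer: 6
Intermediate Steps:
s(r) = 1
n(s(-2))*(3*(l + 2)) = 1²*(3*(0 + 2)) = 1*(3*2) = 1*6 = 6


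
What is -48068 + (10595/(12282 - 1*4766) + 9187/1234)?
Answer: -222868135435/4637372 ≈ -48059.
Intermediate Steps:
-48068 + (10595/(12282 - 1*4766) + 9187/1234) = -48068 + (10595/(12282 - 4766) + 9187*(1/1234)) = -48068 + (10595/7516 + 9187/1234) = -48068 + 41061861/4637372 = -222868135435/4637372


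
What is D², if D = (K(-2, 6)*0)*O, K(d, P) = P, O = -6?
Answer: 0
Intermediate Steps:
D = 0 (D = (6*0)*(-6) = 0*(-6) = 0)
D² = 0² = 0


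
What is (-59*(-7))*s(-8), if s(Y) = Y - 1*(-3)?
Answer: -2065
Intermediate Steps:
s(Y) = 3 + Y (s(Y) = Y + 3 = 3 + Y)
(-59*(-7))*s(-8) = (-59*(-7))*(3 - 8) = 413*(-5) = -2065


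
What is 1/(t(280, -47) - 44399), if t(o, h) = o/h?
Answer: -47/2087033 ≈ -2.2520e-5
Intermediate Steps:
1/(t(280, -47) - 44399) = 1/(280/(-47) - 44399) = 1/(280*(-1/47) - 44399) = 1/(-280/47 - 44399) = 1/(-2087033/47) = -47/2087033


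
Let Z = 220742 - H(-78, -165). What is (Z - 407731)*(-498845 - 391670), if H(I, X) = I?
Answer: 166447049165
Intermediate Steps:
Z = 220820 (Z = 220742 - 1*(-78) = 220742 + 78 = 220820)
(Z - 407731)*(-498845 - 391670) = (220820 - 407731)*(-498845 - 391670) = -186911*(-890515) = 166447049165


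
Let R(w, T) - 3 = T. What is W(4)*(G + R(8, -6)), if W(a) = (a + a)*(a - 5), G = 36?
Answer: -264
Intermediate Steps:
R(w, T) = 3 + T
W(a) = 2*a*(-5 + a) (W(a) = (2*a)*(-5 + a) = 2*a*(-5 + a))
W(4)*(G + R(8, -6)) = (2*4*(-5 + 4))*(36 + (3 - 6)) = (2*4*(-1))*(36 - 3) = -8*33 = -264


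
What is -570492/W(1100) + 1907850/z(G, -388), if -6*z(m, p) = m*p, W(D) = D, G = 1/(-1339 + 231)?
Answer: -871996676931/26675 ≈ -3.2690e+7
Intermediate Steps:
G = -1/1108 (G = 1/(-1108) = -1/1108 ≈ -0.00090253)
z(m, p) = -m*p/6
-570492/W(1100) + 1907850/z(G, -388) = -570492/1100 + 1907850/((-1/6*(-1/1108)*(-388))) = -570492*1/1100 + 1907850/(-97/1662) = -142623/275 + 1907850*(-1662/97) = -142623/275 - 3170846700/97 = -871996676931/26675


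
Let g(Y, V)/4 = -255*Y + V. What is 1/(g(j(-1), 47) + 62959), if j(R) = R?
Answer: 1/64167 ≈ 1.5584e-5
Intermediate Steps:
g(Y, V) = -1020*Y + 4*V (g(Y, V) = 4*(-255*Y + V) = 4*(V - 255*Y) = -1020*Y + 4*V)
1/(g(j(-1), 47) + 62959) = 1/((-1020*(-1) + 4*47) + 62959) = 1/((1020 + 188) + 62959) = 1/(1208 + 62959) = 1/64167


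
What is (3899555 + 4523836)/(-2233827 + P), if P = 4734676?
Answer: 8423391/2500849 ≈ 3.3682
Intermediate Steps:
(3899555 + 4523836)/(-2233827 + P) = (3899555 + 4523836)/(-2233827 + 4734676) = 8423391/2500849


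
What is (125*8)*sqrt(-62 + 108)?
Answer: 1000*sqrt(46) ≈ 6782.3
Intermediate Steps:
(125*8)*sqrt(-62 + 108) = 1000*sqrt(46)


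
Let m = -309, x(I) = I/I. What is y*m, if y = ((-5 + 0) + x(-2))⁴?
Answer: -79104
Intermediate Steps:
x(I) = 1
y = 256 (y = ((-5 + 0) + 1)⁴ = (-5 + 1)⁴ = (-4)⁴ = 256)
y*m = 256*(-309) = -79104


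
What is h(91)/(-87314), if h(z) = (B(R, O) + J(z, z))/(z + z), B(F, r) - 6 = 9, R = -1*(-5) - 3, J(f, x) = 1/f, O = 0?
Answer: -683/723047234 ≈ -9.4461e-7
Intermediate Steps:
R = 2 (R = 5 - 3 = 2)
B(F, r) = 15 (B(F, r) = 6 + 9 = 15)
h(z) = (15 + 1/z)/(2*z) (h(z) = (15 + 1/z)/(z + z) = (15 + 1/z)/((2*z)) = (15 + 1/z)*(1/(2*z)) = (15 + 1/z)/(2*z))
h(91)/(-87314) = ((1/2)*(1 + 15*91)/91**2)/(-87314) = ((1/2)*(1/8281)*(1 + 1365))*(-1/87314) = ((1/2)*(1/8281)*1366)*(-1/87314) = (683/8281)*(-1/87314) = -683/723047234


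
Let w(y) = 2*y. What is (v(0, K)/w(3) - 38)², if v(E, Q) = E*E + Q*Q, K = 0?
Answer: 1444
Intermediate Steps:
v(E, Q) = E² + Q²
(v(0, K)/w(3) - 38)² = ((0² + 0²)/((2*3)) - 38)² = ((0 + 0)/6 - 38)² = (0*(⅙) - 38)² = (0 - 38)² = (-38)² = 1444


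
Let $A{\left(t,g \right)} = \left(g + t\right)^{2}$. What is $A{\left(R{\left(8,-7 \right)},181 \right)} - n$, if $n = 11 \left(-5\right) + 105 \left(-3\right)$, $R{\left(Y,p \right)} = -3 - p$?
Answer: $34595$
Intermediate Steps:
$n = -370$ ($n = -55 - 315 = -370$)
$A{\left(R{\left(8,-7 \right)},181 \right)} - n = \left(181 - -4\right)^{2} - -370 = \left(181 + \left(-3 + 7\right)\right)^{2} + 370 = \left(181 + 4\right)^{2} + 370 = 185^{2} + 370 = 34225 + 370 = 34595$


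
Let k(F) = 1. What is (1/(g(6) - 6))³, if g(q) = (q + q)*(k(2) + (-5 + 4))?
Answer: -1/216 ≈ -0.0046296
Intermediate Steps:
g(q) = 0 (g(q) = (q + q)*(1 + (-5 + 4)) = (2*q)*(1 - 1) = (2*q)*0 = 0)
(1/(g(6) - 6))³ = (1/(0 - 6))³ = (1/(-6))³ = (-⅙)³ = -1/216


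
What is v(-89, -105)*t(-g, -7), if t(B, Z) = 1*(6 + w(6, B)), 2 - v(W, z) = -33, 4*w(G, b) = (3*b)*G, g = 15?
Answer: -4305/2 ≈ -2152.5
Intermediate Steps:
w(G, b) = 3*G*b/4 (w(G, b) = ((3*b)*G)/4 = (3*G*b)/4 = 3*G*b/4)
v(W, z) = 35 (v(W, z) = 2 - 1*(-33) = 2 + 33 = 35)
t(B, Z) = 6 + 9*B/2 (t(B, Z) = 1*(6 + (3/4)*6*B) = 1*(6 + 9*B/2) = 6 + 9*B/2)
v(-89, -105)*t(-g, -7) = 35*(6 + 9*(-1*15)/2) = 35*(6 + (9/2)*(-15)) = 35*(6 - 135/2) = 35*(-123/2) = -4305/2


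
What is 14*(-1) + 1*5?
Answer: -9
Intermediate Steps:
14*(-1) + 1*5 = -14 + 5 = -9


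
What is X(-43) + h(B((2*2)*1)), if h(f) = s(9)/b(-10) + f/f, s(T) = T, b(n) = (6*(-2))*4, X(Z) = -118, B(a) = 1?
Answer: -1875/16 ≈ -117.19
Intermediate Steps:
b(n) = -48 (b(n) = -12*4 = -48)
h(f) = 13/16 (h(f) = 9/(-48) + f/f = 9*(-1/48) + 1 = -3/16 + 1 = 13/16)
X(-43) + h(B((2*2)*1)) = -118 + 13/16 = -1875/16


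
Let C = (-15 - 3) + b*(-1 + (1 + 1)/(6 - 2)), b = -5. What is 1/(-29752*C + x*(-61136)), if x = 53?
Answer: -1/2779052 ≈ -3.5983e-7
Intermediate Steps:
C = -31/2 (C = (-15 - 3) - 5*(-1 + (1 + 1)/(6 - 2)) = -18 - 5*(-1 + 2/4) = -18 - 5*(-1 + 2*(1/4)) = -18 - 5*(-1 + 1/2) = -18 - 5*(-1/2) = -18 + 5/2 = -31/2 ≈ -15.500)
1/(-29752*C + x*(-61136)) = 1/(-29752*(-31/2) + 53*(-61136)) = 1/(461156 - 3240208) = 1/(-2779052) = -1/2779052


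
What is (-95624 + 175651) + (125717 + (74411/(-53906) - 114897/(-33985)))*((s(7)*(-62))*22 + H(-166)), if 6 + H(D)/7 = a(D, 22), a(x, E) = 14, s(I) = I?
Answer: -156144204240583921/130856815 ≈ -1.1932e+9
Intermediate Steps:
H(D) = 56 (H(D) = -42 + 7*14 = -42 + 98 = 56)
(-95624 + 175651) + (125717 + (74411/(-53906) - 114897/(-33985)))*((s(7)*(-62))*22 + H(-166)) = (-95624 + 175651) + (125717 + (74411/(-53906) - 114897/(-33985)))*((7*(-62))*22 + 56) = 80027 + (125717 + (74411*(-1/53906) - 114897*(-1/33985)))*(-434*22 + 56) = 80027 + (125717 + (-74411/53906 + 114897/33985))*(-9548 + 56) = 80027 + (125717 + 3664779847/1831995410)*(-9492) = 80027 + (230316631738817/1831995410)*(-9492) = 80027 - 156154676318917926/130856815 = -156144204240583921/130856815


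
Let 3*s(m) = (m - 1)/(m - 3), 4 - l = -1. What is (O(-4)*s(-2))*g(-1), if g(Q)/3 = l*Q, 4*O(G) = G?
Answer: 3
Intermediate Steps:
l = 5 (l = 4 - 1*(-1) = 4 + 1 = 5)
O(G) = G/4
s(m) = (-1 + m)/(3*(-3 + m)) (s(m) = ((m - 1)/(m - 3))/3 = ((-1 + m)/(-3 + m))/3 = (-1 + m)/(3*(-3 + m)))
g(Q) = 15*Q (g(Q) = 3*(5*Q) = 15*Q)
(O(-4)*s(-2))*g(-1) = (((¼)*(-4))*((-1 - 2)/(3*(-3 - 2))))*(15*(-1)) = -(-3)/(3*(-5))*(-15) = -(-1)*(-3)/(3*5)*(-15) = -1*⅕*(-15) = -⅕*(-15) = 3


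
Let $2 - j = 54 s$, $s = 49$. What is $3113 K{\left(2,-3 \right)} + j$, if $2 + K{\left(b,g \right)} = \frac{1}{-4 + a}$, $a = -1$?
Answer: $- \frac{47463}{5} \approx -9492.6$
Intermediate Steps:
$K{\left(b,g \right)} = - \frac{11}{5}$ ($K{\left(b,g \right)} = -2 + \frac{1}{-4 - 1} = -2 + \frac{1}{-5} = -2 - \frac{1}{5} = - \frac{11}{5}$)
$j = -2644$ ($j = 2 - 54 \cdot 49 = 2 - 2646 = -2644$)
$3113 K{\left(2,-3 \right)} + j = 3113 \left(- \frac{11}{5}\right) - 2644 = - \frac{34243}{5} - 2644 = - \frac{47463}{5}$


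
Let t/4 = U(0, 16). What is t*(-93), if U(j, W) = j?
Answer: 0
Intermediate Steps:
t = 0 (t = 4*0 = 0)
t*(-93) = 0*(-93) = 0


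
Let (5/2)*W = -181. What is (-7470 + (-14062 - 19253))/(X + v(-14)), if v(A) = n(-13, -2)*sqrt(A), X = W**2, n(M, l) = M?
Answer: -22269289750/2862334781 - 110459375*I*sqrt(14)/5724669562 ≈ -7.7801 - 0.072196*I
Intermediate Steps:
W = -362/5 (W = (2/5)*(-181) = -362/5 ≈ -72.400)
X = 131044/25 (X = (-362/5)**2 = 131044/25 ≈ 5241.8)
v(A) = -13*sqrt(A)
(-7470 + (-14062 - 19253))/(X + v(-14)) = (-7470 + (-14062 - 19253))/(131044/25 - 13*I*sqrt(14)) = (-7470 - 33315)/(131044/25 - 13*I*sqrt(14)) = -40785/(131044/25 - 13*I*sqrt(14))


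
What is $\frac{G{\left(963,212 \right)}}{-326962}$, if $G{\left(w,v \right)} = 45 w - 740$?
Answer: $- \frac{42595}{326962} \approx -0.13028$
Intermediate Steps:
$G{\left(w,v \right)} = -740 + 45 w$
$\frac{G{\left(963,212 \right)}}{-326962} = \frac{-740 + 45 \cdot 963}{-326962} = \left(-740 + 43335\right) \left(- \frac{1}{326962}\right) = 42595 \left(- \frac{1}{326962}\right) = - \frac{42595}{326962}$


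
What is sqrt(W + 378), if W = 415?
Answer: sqrt(793) ≈ 28.160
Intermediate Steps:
sqrt(W + 378) = sqrt(415 + 378) = sqrt(793)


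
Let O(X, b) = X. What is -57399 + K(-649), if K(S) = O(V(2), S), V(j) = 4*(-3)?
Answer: -57411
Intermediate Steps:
V(j) = -12
K(S) = -12
-57399 + K(-649) = -57399 - 12 = -57411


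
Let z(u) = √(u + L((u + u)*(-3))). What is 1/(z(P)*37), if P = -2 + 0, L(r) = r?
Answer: √10/370 ≈ 0.0085467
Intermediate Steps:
P = -2
z(u) = √5*√(-u) (z(u) = √(u + (u + u)*(-3)) = √(u + (2*u)*(-3)) = √(u - 6*u) = √(-5*u) = √5*√(-u))
1/(z(P)*37) = 1/((√5*√(-1*(-2)))*37) = 1/((√5*√2)*37) = 1/(√10*37) = 1/(37*√10) = √10/370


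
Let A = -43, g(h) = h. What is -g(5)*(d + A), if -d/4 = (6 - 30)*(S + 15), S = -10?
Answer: -2185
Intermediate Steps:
d = 480 (d = -4*(6 - 30)*(-10 + 15) = -(-96)*5 = -4*(-120) = 480)
-g(5)*(d + A) = -5*(480 - 43) = -5*437 = -1*2185 = -2185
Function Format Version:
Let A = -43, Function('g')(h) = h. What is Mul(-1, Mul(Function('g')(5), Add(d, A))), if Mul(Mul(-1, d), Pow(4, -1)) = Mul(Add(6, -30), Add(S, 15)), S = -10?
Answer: -2185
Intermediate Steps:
d = 480 (d = Mul(-4, Mul(Add(6, -30), Add(-10, 15))) = Mul(-4, Mul(-24, 5)) = Mul(-4, -120) = 480)
Mul(-1, Mul(Function('g')(5), Add(d, A))) = Mul(-1, Mul(5, Add(480, -43))) = Mul(-1, Mul(5, 437)) = Mul(-1, 2185) = -2185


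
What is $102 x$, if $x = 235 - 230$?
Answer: $510$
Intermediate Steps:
$x = 5$
$102 x = 102 \cdot 5 = 510$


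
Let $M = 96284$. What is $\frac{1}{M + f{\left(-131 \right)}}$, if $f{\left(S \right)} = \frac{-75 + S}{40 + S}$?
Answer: $\frac{91}{8762050} \approx 1.0386 \cdot 10^{-5}$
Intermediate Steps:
$f{\left(S \right)} = \frac{-75 + S}{40 + S}$
$\frac{1}{M + f{\left(-131 \right)}} = \frac{1}{96284 + \frac{-75 - 131}{40 - 131}} = \frac{1}{96284 + \frac{1}{-91} \left(-206\right)} = \frac{1}{96284 - - \frac{206}{91}} = \frac{1}{96284 + \frac{206}{91}} = \frac{1}{\frac{8762050}{91}} = \frac{91}{8762050}$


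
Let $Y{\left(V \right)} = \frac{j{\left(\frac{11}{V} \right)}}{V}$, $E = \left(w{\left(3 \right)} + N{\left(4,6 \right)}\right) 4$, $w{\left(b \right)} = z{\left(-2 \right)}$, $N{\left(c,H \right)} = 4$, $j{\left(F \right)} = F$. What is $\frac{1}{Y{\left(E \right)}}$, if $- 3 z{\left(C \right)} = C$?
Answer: $\frac{3136}{99} \approx 31.677$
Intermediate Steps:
$z{\left(C \right)} = - \frac{C}{3}$
$w{\left(b \right)} = \frac{2}{3}$ ($w{\left(b \right)} = \left(- \frac{1}{3}\right) \left(-2\right) = \frac{2}{3}$)
$E = \frac{56}{3}$ ($E = \left(\frac{2}{3} + 4\right) 4 = \frac{14}{3} \cdot 4 = \frac{56}{3} \approx 18.667$)
$Y{\left(V \right)} = \frac{11}{V^{2}}$ ($Y{\left(V \right)} = \frac{11 \frac{1}{V}}{V} = \frac{11}{V^{2}}$)
$\frac{1}{Y{\left(E \right)}} = \frac{1}{11 \frac{1}{\frac{3136}{9}}} = \frac{1}{11 \cdot \frac{9}{3136}} = \frac{1}{\frac{99}{3136}} = \frac{3136}{99}$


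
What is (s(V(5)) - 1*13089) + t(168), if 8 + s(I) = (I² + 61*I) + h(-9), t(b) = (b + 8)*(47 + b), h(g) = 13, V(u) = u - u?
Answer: 24756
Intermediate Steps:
V(u) = 0
t(b) = (8 + b)*(47 + b)
s(I) = 5 + I² + 61*I (s(I) = -8 + ((I² + 61*I) + 13) = -8 + (13 + I² + 61*I) = 5 + I² + 61*I)
(s(V(5)) - 1*13089) + t(168) = ((5 + 0² + 61*0) - 1*13089) + (376 + 168² + 55*168) = ((5 + 0 + 0) - 13089) + (376 + 28224 + 9240) = (5 - 13089) + 37840 = -13084 + 37840 = 24756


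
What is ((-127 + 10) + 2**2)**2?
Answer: 12769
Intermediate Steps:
((-127 + 10) + 2**2)**2 = (-117 + 4)**2 = (-113)**2 = 12769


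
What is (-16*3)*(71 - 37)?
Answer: -1632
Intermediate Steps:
(-16*3)*(71 - 37) = -48*34 = -1632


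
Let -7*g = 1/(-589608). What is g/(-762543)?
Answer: -1/3147210172008 ≈ -3.1774e-13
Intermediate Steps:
g = 1/4127256 (g = -1/7/(-589608) = -1/7*(-1/589608) = 1/4127256 ≈ 2.4229e-7)
g/(-762543) = (1/4127256)/(-762543) = (1/4127256)*(-1/762543) = -1/3147210172008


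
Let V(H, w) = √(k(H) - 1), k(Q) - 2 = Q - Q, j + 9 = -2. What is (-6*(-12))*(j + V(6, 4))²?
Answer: 7200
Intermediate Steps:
j = -11 (j = -9 - 2 = -11)
k(Q) = 2 (k(Q) = 2 + (Q - Q) = 2 + 0 = 2)
V(H, w) = 1 (V(H, w) = √(2 - 1) = √1 = 1)
(-6*(-12))*(j + V(6, 4))² = (-6*(-12))*(-11 + 1)² = 72*(-10)² = 72*100 = 7200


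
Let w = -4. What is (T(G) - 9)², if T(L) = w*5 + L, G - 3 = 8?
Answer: 324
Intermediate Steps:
G = 11 (G = 3 + 8 = 11)
T(L) = -20 + L (T(L) = -4*5 + L = -20 + L)
(T(G) - 9)² = ((-20 + 11) - 9)² = (-9 - 9)² = (-18)² = 324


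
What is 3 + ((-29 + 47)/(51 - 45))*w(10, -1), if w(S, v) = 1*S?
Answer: 33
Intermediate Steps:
w(S, v) = S
3 + ((-29 + 47)/(51 - 45))*w(10, -1) = 3 + ((-29 + 47)/(51 - 45))*10 = 3 + (18/6)*10 = 3 + (18*(1/6))*10 = 3 + 3*10 = 3 + 30 = 33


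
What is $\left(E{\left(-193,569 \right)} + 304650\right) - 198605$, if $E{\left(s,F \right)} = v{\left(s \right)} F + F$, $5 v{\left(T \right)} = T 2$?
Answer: $\frac{313436}{5} \approx 62687.0$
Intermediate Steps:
$v{\left(T \right)} = \frac{2 T}{5}$ ($v{\left(T \right)} = \frac{T 2}{5} = \frac{2 T}{5}$)
$E{\left(s,F \right)} = F + \frac{2 F s}{5}$ ($E{\left(s,F \right)} = \frac{2 s}{5} F + F = \frac{2 F s}{5} + F = F + \frac{2 F s}{5}$)
$\left(E{\left(-193,569 \right)} + 304650\right) - 198605 = \left(\frac{1}{5} \cdot 569 \left(5 + 2 \left(-193\right)\right) + 304650\right) - 198605 = \left(\frac{1}{5} \cdot 569 \left(5 - 386\right) + 304650\right) - 198605 = \left(\frac{1}{5} \cdot 569 \left(-381\right) + 304650\right) - 198605 = \left(- \frac{216789}{5} + 304650\right) - 198605 = \frac{1306461}{5} - 198605 = \frac{313436}{5}$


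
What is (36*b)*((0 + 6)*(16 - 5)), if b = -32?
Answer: -76032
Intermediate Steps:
(36*b)*((0 + 6)*(16 - 5)) = (36*(-32))*((0 + 6)*(16 - 5)) = -6912*11 = -1152*66 = -76032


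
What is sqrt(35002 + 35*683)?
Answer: sqrt(58907) ≈ 242.71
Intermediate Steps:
sqrt(35002 + 35*683) = sqrt(35002 + 23905) = sqrt(58907)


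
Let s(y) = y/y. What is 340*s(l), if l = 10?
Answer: 340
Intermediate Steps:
s(y) = 1
340*s(l) = 340*1 = 340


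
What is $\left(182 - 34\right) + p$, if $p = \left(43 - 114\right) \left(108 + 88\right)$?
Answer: $-13768$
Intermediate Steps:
$p = -13916$ ($p = \left(-71\right) 196 = -13916$)
$\left(182 - 34\right) + p = \left(182 - 34\right) - 13916 = 148 - 13916 = -13768$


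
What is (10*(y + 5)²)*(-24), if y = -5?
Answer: 0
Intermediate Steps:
(10*(y + 5)²)*(-24) = (10*(-5 + 5)²)*(-24) = (10*0²)*(-24) = (10*0)*(-24) = 0*(-24) = 0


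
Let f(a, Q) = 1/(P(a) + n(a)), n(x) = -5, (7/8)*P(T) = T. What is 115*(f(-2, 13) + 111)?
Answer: 650210/51 ≈ 12749.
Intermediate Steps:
P(T) = 8*T/7
f(a, Q) = 1/(-5 + 8*a/7) (f(a, Q) = 1/(8*a/7 - 5) = 1/(-5 + 8*a/7))
115*(f(-2, 13) + 111) = 115*(7/(-35 + 8*(-2)) + 111) = 115*(7/(-35 - 16) + 111) = 115*(7/(-51) + 111) = 115*(7*(-1/51) + 111) = 115*(-7/51 + 111) = 115*(5654/51) = 650210/51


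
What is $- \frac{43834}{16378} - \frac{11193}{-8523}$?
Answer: $- \frac{31713038}{23264949} \approx -1.3631$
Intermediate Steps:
$- \frac{43834}{16378} - \frac{11193}{-8523} = \left(-43834\right) \frac{1}{16378} - - \frac{3731}{2841} = - \frac{21917}{8189} + \frac{3731}{2841} = - \frac{31713038}{23264949}$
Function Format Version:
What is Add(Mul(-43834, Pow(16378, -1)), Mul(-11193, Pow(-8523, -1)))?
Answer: Rational(-31713038, 23264949) ≈ -1.3631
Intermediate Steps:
Add(Mul(-43834, Pow(16378, -1)), Mul(-11193, Pow(-8523, -1))) = Add(Mul(-43834, Rational(1, 16378)), Mul(-11193, Rational(-1, 8523))) = Add(Rational(-21917, 8189), Rational(3731, 2841)) = Rational(-31713038, 23264949)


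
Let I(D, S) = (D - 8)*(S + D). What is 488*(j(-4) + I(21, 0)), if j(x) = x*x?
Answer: 141032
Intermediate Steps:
j(x) = x²
I(D, S) = (-8 + D)*(D + S)
488*(j(-4) + I(21, 0)) = 488*((-4)² + (21² - 8*21 - 8*0 + 21*0)) = 488*(16 + (441 - 168 + 0 + 0)) = 488*(16 + 273) = 488*289 = 141032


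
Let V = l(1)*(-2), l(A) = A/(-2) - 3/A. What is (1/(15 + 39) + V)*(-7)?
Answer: -2653/54 ≈ -49.130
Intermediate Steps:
l(A) = -3/A - A/2 (l(A) = A*(-½) - 3/A = -A/2 - 3/A = -3/A - A/2)
V = 7 (V = (-3/1 - ½*1)*(-2) = (-3*1 - ½)*(-2) = (-3 - ½)*(-2) = -7/2*(-2) = 7)
(1/(15 + 39) + V)*(-7) = (1/(15 + 39) + 7)*(-7) = (1/54 + 7)*(-7) = (379/54)*(-7) = -2653/54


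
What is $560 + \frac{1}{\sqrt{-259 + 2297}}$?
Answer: $560 + \frac{\sqrt{2038}}{2038} \approx 560.02$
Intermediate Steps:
$560 + \frac{1}{\sqrt{-259 + 2297}} = 560 + \frac{1}{\sqrt{2038}} = 560 + \frac{\sqrt{2038}}{2038}$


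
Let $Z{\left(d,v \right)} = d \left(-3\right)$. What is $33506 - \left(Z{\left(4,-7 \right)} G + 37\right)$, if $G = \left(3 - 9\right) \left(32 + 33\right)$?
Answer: $28789$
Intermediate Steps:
$Z{\left(d,v \right)} = - 3 d$
$G = -390$ ($G = \left(-6\right) 65 = -390$)
$33506 - \left(Z{\left(4,-7 \right)} G + 37\right) = 33506 - \left(\left(-3\right) 4 \left(-390\right) + 37\right) = 33506 - \left(\left(-12\right) \left(-390\right) + 37\right) = 33506 - \left(4680 + 37\right) = 33506 - 4717 = 28789$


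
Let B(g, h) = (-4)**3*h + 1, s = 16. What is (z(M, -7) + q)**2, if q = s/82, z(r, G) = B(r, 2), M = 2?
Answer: 27029601/1681 ≈ 16079.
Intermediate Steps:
B(g, h) = 1 - 64*h (B(g, h) = -64*h + 1 = 1 - 64*h)
z(r, G) = -127 (z(r, G) = 1 - 64*2 = 1 - 128 = -127)
q = 8/41 (q = 16/82 = 16*(1/82) = 8/41 ≈ 0.19512)
(z(M, -7) + q)**2 = (-127 + 8/41)**2 = (-5199/41)**2 = 27029601/1681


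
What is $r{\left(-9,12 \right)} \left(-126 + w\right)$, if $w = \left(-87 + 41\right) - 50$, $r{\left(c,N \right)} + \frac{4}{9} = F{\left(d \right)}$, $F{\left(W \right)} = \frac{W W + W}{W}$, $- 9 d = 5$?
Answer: $0$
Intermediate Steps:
$d = - \frac{5}{9}$ ($d = \left(- \frac{1}{9}\right) 5 = - \frac{5}{9} \approx -0.55556$)
$F{\left(W \right)} = \frac{W + W^{2}}{W}$ ($F{\left(W \right)} = \frac{W^{2} + W}{W} = \frac{W + W^{2}}{W}$)
$r{\left(c,N \right)} = 0$ ($r{\left(c,N \right)} = - \frac{4}{9} + \left(1 - \frac{5}{9}\right) = - \frac{4}{9} + \frac{4}{9} = 0$)
$w = -96$ ($w = -46 - 50 = -96$)
$r{\left(-9,12 \right)} \left(-126 + w\right) = 0 \left(-126 - 96\right) = 0 \left(-222\right) = 0$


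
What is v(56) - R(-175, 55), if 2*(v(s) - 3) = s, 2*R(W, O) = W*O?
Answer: 9687/2 ≈ 4843.5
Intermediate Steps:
R(W, O) = O*W/2 (R(W, O) = (W*O)/2 = (O*W)/2 = O*W/2)
v(s) = 3 + s/2
v(56) - R(-175, 55) = (3 + (½)*56) - 55*(-175)/2 = (3 + 28) - 1*(-9625/2) = 31 + 9625/2 = 9687/2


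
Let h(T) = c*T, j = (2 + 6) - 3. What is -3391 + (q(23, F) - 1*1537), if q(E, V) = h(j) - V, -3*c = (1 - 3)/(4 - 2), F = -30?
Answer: -14689/3 ≈ -4896.3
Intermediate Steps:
c = ⅓ (c = -(1 - 3)/(3*(4 - 2)) = -(-2)/(3*2) = -⅓*(-1) = ⅓ ≈ 0.33333)
j = 5 (j = 8 - 3 = 5)
h(T) = T/3
q(E, V) = 5/3 - V (q(E, V) = (⅓)*5 - V = 5/3 - V)
-3391 + (q(23, F) - 1*1537) = -3391 + ((5/3 - 1*(-30)) - 1*1537) = -3391 + ((5/3 + 30) - 1537) = -3391 + (95/3 - 1537) = -3391 - 4516/3 = -14689/3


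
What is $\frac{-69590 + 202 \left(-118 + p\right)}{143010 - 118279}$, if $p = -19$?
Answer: $- \frac{97264}{24731} \approx -3.9329$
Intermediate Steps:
$\frac{-69590 + 202 \left(-118 + p\right)}{143010 - 118279} = \frac{-69590 + 202 \left(-118 - 19\right)}{143010 - 118279} = \frac{-69590 + 202 \left(-137\right)}{24731} = \left(-69590 - 27674\right) \frac{1}{24731} = \left(-97264\right) \frac{1}{24731} = - \frac{97264}{24731}$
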